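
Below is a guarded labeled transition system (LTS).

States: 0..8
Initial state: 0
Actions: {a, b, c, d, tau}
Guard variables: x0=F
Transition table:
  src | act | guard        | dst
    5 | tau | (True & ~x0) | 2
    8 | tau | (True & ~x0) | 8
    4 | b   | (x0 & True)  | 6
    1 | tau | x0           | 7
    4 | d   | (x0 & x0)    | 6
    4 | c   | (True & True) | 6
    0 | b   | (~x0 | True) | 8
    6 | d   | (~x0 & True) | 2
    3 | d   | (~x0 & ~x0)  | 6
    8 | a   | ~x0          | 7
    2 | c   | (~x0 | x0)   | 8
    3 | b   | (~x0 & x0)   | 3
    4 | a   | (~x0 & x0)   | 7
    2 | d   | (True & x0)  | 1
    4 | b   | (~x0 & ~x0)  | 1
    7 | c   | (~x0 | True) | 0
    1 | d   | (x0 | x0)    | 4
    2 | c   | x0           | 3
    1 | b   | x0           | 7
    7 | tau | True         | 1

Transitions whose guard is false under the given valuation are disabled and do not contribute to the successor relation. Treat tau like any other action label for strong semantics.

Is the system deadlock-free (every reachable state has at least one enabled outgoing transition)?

Answer: DEADLOCK at state 1

Analysis:
R = {0,1,7,8}
  0: b→8  [1 out]
  1: ∅  [deadlock]
  7: c→0  tau→1  [2 out]
  8: a→7  tau→8  [2 out]
trace reaching 1: b·a·tau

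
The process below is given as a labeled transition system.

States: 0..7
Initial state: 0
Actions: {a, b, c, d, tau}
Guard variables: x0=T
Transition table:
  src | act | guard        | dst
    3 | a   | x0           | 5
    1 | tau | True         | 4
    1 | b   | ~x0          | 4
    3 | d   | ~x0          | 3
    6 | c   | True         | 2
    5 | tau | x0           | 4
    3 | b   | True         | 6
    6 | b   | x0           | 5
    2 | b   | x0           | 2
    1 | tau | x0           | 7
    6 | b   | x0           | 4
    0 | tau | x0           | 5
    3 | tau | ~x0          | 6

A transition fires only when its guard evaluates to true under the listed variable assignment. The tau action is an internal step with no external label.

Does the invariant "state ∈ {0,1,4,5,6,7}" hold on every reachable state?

Allowed set {0,1,4,5,6,7}
Reachable = {0,4,5}
  0: ✓
  4: ✓
  5: ✓

Answer: INVARIANT HOLDS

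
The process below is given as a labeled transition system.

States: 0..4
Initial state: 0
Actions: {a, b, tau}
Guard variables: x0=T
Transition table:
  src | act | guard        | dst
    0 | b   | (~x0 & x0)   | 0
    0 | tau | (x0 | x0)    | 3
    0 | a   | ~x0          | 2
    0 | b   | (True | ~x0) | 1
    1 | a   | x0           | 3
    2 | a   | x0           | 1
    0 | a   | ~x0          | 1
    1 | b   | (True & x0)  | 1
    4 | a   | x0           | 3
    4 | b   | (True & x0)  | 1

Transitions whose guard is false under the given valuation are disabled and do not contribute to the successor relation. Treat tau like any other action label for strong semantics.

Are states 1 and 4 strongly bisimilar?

Answer: BISIMILAR

Working:
Compute ~ classes (split until stable):
  π0 = {{0,1,2,3,4}}
  π1 = {{0},{1,4},{2},{3}}
4 equivalence class(es) (converged in 2)
1∈{1,4}, 4∈{1,4}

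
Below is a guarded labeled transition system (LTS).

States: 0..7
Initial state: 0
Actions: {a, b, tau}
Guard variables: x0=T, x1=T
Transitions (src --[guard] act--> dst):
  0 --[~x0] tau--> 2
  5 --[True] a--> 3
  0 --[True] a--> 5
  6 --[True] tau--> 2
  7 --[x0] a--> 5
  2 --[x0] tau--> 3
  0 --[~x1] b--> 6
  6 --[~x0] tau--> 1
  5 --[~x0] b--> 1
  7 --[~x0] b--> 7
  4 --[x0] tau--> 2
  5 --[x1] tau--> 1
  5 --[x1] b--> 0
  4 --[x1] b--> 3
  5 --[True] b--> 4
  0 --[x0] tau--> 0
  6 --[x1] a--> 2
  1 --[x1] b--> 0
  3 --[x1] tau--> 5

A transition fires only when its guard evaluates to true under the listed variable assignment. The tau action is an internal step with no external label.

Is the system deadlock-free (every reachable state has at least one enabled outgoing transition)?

Answer: DEADLOCK-FREE

Working:
Reachable = {0,1,2,3,4,5}
  0: a→5  tau→0  [2 exit(s)]
  1: b→0  [1 exit(s)]
  2: tau→3  [1 exit(s)]
  3: tau→5  [1 exit(s)]
  4: b→3  tau→2  [2 exit(s)]
  5: a→3  b→0  b→4  tau→1  [4 exit(s)]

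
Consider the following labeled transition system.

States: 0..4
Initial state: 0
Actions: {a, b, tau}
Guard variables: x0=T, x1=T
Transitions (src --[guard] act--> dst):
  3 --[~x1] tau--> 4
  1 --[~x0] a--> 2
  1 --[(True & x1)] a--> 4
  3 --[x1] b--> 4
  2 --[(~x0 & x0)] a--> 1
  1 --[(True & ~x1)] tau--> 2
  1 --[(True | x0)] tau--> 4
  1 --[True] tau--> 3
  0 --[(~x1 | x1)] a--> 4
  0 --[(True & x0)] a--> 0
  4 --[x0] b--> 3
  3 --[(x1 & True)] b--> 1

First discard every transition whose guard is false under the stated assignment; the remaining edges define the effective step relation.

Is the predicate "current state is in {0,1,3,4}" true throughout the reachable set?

Answer: INVARIANT HOLDS

Working:
Allowed set {0,1,3,4}
Reachable = {0,1,3,4}
  0: ok
  1: ok
  3: ok
  4: ok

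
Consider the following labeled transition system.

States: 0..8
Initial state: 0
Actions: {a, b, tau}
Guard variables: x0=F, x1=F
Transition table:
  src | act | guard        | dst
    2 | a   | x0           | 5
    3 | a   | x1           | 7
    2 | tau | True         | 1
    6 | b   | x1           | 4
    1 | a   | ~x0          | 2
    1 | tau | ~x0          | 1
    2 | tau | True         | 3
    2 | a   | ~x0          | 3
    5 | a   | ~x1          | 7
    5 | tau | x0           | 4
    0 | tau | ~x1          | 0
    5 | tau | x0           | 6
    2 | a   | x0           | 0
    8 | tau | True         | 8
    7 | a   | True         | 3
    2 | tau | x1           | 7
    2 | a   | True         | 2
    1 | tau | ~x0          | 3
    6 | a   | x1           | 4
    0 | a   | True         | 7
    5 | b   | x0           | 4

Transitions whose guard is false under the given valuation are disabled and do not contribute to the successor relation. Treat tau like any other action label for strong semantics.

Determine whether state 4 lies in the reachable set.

After dropping false guards: 12 live edges.
Layer 0: {0}
Layer 1: {7}  cumulative {0,7}
Layer 2: {3}  cumulative {0,3,7}
Reach set: {0,3,7}

Answer: UNREACHABLE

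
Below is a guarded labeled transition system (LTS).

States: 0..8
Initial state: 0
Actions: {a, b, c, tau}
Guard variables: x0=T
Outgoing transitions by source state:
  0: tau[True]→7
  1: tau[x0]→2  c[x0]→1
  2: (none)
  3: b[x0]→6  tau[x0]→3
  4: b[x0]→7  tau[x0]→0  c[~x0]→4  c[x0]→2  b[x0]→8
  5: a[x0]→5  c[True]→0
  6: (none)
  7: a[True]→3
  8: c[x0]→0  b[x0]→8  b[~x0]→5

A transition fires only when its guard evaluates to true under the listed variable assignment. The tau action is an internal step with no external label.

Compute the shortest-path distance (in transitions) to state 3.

Answer: 2

Trace:
BFS to 3:
  Layer 0: {0}
  Layer 1: {7}
  Layer 2: {3}
first hit 3 at d=2 via tau·a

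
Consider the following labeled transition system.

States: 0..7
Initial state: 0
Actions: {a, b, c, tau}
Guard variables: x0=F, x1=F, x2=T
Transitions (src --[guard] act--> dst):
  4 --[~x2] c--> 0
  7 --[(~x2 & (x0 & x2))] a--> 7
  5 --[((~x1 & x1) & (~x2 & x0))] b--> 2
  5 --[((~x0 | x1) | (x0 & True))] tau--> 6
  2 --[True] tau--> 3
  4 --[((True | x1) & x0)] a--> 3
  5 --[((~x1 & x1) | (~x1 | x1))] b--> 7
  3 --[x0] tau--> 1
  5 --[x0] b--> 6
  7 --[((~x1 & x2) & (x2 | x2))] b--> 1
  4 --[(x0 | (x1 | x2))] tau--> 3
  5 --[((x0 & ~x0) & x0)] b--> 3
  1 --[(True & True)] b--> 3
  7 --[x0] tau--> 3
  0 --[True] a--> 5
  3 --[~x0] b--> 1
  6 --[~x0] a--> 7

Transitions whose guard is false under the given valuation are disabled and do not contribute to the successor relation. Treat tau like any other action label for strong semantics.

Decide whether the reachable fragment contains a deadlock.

Answer: DEADLOCK-FREE

Analysis:
Reach set: {0,1,3,5,6,7}
  0: a→5  [deg 1]
  1: b→3  [deg 1]
  3: b→1  [deg 1]
  5: b→7  tau→6  [deg 2]
  6: a→7  [deg 1]
  7: b→1  [deg 1]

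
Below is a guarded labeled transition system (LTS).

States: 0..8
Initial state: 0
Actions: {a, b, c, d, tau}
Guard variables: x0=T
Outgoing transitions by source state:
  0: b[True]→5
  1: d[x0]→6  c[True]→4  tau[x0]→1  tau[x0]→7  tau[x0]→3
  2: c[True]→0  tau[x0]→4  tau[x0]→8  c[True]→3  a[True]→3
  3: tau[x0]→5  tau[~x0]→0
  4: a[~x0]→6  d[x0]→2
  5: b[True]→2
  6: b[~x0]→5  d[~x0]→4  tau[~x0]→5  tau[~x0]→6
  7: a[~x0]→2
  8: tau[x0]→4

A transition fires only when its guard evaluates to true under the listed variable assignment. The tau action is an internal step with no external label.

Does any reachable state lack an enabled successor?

Reachable = {0,2,3,4,5,8}
  0: b→5  [1 exit(s)]
  2: a→3  c→0  c→3  tau→4  tau→8  [5 exit(s)]
  3: tau→5  [1 exit(s)]
  4: d→2  [1 exit(s)]
  5: b→2  [1 exit(s)]
  8: tau→4  [1 exit(s)]

Answer: DEADLOCK-FREE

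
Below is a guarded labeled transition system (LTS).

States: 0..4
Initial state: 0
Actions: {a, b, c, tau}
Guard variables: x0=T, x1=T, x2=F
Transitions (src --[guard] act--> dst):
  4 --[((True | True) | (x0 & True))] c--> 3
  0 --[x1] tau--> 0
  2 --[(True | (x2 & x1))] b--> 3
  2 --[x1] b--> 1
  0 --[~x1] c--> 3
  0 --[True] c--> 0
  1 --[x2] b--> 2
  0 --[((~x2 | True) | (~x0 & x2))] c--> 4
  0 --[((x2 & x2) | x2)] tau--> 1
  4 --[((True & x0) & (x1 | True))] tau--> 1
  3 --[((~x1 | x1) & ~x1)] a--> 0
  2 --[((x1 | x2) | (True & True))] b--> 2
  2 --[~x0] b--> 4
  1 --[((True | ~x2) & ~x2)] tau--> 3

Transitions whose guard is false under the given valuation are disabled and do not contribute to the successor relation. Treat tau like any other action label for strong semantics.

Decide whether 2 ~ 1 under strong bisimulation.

Answer: NOT BISIMILAR

Working:
Compute ~ classes (split until stable):
  P[0] = {{0,1,2,3,4}}
  P[1] = {{0,4},{1},{2},{3}}
  P[2] = {{0},{1},{2},{3},{4}}
Fixed point at round 3; 5 class(es).
class of 2: {2}; class of 1: {1}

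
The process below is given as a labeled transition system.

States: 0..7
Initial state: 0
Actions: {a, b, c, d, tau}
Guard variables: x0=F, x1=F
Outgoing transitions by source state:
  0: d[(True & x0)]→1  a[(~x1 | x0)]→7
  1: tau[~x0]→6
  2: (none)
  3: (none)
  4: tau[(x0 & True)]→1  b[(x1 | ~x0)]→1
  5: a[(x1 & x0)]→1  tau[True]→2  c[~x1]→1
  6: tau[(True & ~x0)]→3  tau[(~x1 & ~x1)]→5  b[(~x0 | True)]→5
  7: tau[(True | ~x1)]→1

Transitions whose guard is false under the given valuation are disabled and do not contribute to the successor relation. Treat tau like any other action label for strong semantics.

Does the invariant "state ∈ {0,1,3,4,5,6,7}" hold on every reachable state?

Allowed set {0,1,3,4,5,6,7}
R = {0,1,2,3,5,6,7}
  0: ✓
  1: ✓
  2: outside
  3: ✓
  5: ✓
  6: ✓
  7: ✓
reach 2 via a·tau·tau·tau·tau — violates

Answer: INVARIANT VIOLATED at state 2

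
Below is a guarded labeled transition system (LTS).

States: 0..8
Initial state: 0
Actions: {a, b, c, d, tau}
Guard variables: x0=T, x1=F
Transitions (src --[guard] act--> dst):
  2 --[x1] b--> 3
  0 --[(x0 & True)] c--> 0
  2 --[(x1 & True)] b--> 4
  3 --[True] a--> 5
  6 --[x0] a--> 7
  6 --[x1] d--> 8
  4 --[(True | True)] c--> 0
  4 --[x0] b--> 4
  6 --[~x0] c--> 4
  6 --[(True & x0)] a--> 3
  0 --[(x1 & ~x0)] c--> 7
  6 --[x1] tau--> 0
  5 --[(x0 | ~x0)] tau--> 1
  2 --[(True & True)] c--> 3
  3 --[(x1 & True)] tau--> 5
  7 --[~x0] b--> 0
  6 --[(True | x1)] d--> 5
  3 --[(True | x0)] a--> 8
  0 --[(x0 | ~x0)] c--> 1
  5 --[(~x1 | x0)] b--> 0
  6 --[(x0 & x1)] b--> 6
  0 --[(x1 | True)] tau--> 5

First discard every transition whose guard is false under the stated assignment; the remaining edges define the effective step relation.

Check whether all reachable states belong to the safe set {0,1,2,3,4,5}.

Answer: INVARIANT HOLDS

Working:
Safe = {0,1,2,3,4,5}
Reach set: {0,1,5}
  0: ✓
  1: ✓
  5: ✓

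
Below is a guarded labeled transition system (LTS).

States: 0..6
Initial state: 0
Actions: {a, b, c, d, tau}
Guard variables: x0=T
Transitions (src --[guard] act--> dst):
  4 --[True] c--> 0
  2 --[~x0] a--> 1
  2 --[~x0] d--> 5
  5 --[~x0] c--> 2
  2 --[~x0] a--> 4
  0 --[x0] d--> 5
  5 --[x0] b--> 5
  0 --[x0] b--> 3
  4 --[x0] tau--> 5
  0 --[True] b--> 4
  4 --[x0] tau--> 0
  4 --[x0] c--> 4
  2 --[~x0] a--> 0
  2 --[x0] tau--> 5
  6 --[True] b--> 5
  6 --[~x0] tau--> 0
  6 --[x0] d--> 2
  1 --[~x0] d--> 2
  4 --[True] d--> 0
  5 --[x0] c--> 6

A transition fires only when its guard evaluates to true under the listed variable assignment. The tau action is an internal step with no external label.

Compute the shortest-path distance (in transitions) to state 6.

Layered search for 6:
  depth 0: {0}
  depth 1: {3,4,5}
  depth 2: {6}
first hit 6 at d=2 via d·c

Answer: 2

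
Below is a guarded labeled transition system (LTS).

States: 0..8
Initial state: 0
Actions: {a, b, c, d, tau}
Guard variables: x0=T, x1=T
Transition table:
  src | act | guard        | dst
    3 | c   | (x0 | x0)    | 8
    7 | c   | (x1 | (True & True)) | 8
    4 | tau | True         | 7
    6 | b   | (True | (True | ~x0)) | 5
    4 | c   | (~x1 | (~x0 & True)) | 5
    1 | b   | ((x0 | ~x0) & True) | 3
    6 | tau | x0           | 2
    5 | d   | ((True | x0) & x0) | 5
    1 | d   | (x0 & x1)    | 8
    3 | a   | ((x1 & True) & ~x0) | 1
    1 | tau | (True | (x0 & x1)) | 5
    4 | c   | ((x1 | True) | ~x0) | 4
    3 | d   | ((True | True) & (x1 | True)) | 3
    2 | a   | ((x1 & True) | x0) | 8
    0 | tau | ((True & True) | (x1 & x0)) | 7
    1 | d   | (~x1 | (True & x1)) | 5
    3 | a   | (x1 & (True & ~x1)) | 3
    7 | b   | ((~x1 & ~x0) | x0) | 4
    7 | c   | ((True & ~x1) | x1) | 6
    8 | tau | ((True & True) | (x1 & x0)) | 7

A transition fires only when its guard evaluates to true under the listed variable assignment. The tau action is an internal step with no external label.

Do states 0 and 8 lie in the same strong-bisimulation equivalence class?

Answer: BISIMILAR

Working:
Refine partition for ~:
  π0 = {{0,1,2,3,4,5,6,7,8}}
  π1 = {{0,8},{1},{2},{3},{4},{5},{6},{7}}
8 equivalence class(es) (converged in 2)
[0]={0,8}  [8]={0,8}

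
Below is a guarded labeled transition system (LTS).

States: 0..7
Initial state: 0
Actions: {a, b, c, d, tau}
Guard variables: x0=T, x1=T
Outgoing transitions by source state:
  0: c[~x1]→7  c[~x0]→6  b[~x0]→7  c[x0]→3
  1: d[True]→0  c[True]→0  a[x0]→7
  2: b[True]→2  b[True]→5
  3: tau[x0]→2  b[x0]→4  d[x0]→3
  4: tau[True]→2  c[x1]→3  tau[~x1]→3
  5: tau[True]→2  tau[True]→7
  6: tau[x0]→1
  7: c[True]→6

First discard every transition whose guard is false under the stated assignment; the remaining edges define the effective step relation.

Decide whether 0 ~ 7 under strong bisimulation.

Answer: NOT BISIMILAR

Working:
Bisimulation quotient by refinement:
  P[0] = {{0,1,2,3,4,5,6,7}}
  P[1] = {{0,7},{1},{2},{3},{4},{5,6}}
  P[2] = {{0},{1},{2},{3},{4},{5},{6},{7}}
stable after 3 split(s): 8 block(s)
0∈{0}, 7∈{7}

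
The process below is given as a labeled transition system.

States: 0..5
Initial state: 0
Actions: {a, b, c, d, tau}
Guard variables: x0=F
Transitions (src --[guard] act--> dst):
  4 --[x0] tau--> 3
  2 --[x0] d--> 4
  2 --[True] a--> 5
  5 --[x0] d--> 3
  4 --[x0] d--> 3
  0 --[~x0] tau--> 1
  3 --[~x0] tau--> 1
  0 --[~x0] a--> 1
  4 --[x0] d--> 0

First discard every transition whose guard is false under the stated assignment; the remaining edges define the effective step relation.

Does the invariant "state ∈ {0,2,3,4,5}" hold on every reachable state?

Answer: INVARIANT VIOLATED at state 1

Trace:
Inv-set: {0,2,3,4,5}
R = {0,1}
  0: safe
  1: VIOLATES
witness against invariant: tau → 1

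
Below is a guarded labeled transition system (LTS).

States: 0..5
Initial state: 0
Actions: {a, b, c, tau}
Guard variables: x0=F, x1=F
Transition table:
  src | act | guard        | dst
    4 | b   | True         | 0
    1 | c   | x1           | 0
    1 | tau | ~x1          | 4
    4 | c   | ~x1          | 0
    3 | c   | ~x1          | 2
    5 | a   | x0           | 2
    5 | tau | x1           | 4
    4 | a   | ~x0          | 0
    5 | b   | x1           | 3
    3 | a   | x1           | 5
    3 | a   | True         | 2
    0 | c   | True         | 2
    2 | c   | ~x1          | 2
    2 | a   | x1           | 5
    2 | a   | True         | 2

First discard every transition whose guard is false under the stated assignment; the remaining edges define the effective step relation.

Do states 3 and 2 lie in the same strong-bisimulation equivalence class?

Answer: BISIMILAR

Working:
Bisimulation quotient by refinement:
  π0 = {{0,1,2,3,4,5}}
  π1 = {{0},{1},{2,3},{4},{5}}
5 equivalence class(es) (converged in 2)
class of 3: {2,3}; class of 2: {2,3}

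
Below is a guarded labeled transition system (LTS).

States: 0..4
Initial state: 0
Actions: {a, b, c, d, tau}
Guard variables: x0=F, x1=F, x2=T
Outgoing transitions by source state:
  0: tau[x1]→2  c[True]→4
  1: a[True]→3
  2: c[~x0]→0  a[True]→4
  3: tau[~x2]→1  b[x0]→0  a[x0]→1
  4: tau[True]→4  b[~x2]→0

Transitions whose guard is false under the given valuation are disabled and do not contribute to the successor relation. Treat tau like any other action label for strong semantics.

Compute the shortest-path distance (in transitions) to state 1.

Answer: UNREACHABLE

Analysis:
Layered search for 1:
  depth 0: {0}
  depth 1: {4}
1 never appears.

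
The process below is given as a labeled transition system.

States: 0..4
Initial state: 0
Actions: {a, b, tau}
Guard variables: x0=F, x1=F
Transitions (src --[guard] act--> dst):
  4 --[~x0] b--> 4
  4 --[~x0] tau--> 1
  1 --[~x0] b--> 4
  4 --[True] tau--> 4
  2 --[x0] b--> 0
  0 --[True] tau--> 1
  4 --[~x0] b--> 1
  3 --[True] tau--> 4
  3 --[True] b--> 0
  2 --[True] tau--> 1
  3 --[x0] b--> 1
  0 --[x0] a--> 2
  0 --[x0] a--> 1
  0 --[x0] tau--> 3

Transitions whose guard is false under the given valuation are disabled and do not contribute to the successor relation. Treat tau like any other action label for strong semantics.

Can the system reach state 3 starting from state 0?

9 transition(s) survive guard evaluation.
Layer 0: {0}
Layer 1: {1}  total {0,1}
Layer 2: {4}  total {0,1,4}
Reach set: {0,1,4}

Answer: UNREACHABLE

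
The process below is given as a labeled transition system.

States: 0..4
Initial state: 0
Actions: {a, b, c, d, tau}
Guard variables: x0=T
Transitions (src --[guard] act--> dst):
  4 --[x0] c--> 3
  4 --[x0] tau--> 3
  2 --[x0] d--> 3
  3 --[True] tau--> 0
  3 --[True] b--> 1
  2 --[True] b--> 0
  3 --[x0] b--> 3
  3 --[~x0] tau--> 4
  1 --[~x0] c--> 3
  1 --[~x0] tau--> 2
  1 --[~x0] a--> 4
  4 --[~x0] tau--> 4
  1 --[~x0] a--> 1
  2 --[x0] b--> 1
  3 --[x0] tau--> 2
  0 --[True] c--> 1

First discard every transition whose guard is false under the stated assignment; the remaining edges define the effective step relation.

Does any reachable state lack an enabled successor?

R = {0,1}
  0: c→1  [deg 1]
  1: ∅  [deadlock]
trace reaching 1: c

Answer: DEADLOCK at state 1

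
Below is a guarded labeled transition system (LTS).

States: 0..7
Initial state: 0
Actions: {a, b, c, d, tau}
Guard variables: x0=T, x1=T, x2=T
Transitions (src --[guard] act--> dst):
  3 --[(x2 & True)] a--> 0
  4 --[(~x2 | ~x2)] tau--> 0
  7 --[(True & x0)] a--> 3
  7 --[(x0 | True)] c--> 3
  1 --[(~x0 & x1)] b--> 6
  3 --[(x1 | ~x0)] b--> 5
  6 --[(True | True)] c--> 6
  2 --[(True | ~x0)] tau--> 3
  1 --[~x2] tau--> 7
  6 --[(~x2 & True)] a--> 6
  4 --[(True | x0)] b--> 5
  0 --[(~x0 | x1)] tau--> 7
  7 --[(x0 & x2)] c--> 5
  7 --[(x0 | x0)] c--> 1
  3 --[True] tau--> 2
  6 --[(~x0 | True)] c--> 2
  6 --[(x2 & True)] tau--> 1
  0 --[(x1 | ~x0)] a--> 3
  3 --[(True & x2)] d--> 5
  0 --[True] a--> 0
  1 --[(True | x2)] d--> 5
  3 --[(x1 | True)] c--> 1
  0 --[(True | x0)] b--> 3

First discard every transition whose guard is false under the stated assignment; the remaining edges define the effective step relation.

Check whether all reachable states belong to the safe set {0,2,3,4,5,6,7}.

Answer: INVARIANT VIOLATED at state 1

Analysis:
Allowed set {0,2,3,4,5,6,7}
Reachable = {0,1,2,3,5,7}
  0: ✓
  1: outside
  2: ✓
  3: ✓
  5: ✓
  7: ✓
reach 1 via tau·c — violates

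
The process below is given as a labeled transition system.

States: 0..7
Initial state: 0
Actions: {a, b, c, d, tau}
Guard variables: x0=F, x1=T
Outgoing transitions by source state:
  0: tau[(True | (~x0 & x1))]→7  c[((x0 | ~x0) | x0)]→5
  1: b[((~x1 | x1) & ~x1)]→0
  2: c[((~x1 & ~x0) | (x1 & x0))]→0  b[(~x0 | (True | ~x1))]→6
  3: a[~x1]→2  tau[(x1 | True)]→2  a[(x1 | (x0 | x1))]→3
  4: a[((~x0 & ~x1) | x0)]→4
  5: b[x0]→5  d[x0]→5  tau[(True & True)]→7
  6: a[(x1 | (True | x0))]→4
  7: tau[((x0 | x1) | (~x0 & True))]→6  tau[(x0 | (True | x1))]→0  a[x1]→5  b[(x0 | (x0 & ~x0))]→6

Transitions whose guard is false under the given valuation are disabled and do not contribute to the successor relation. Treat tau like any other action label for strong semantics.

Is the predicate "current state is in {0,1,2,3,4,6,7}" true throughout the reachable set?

Answer: INVARIANT VIOLATED at state 5

Working:
Safe = {0,1,2,3,4,6,7}
Reach set: {0,4,5,6,7}
  0: safe
  4: safe
  5: VIOLATES
  6: safe
  7: safe
counterexample path to 5: c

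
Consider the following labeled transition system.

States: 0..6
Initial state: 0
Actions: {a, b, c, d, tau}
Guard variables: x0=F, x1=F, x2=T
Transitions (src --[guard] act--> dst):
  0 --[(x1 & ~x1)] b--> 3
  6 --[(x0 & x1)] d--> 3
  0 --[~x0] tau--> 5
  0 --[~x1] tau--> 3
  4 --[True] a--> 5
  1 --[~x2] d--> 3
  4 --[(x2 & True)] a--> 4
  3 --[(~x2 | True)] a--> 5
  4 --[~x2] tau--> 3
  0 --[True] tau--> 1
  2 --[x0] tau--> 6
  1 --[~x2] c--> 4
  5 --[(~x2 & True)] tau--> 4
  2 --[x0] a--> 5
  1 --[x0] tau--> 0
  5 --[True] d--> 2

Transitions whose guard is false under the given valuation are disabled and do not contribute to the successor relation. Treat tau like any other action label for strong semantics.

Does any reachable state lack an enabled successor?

Answer: DEADLOCK at state 1

Analysis:
R = {0,1,2,3,5}
  0: tau→1  tau→3  tau→5  [3 out]
  1: ∅  [STUCK]
  2: ∅  [STUCK]
  3: a→5  [1 out]
  5: d→2  [1 out]
witness 1: tau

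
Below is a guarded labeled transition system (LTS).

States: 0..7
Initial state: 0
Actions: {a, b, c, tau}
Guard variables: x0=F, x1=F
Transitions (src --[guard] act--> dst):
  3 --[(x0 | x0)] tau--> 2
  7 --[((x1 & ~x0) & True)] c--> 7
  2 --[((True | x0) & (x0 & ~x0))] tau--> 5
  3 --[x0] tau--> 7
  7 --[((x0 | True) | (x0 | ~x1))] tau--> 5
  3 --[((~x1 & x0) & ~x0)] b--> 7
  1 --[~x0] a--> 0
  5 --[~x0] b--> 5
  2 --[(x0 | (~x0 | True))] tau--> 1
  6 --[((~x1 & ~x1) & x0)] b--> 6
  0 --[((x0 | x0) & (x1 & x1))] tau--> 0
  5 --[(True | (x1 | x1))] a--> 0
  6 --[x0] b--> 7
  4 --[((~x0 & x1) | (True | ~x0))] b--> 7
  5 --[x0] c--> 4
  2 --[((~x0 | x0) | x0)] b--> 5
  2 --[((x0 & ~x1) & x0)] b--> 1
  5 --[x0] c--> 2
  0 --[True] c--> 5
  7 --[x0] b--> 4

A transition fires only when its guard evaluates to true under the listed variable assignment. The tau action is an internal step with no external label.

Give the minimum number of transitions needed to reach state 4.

Answer: UNREACHABLE

Working:
BFS to 4:
  Layer 0: {0}
  Layer 1: {5}
4 never appears.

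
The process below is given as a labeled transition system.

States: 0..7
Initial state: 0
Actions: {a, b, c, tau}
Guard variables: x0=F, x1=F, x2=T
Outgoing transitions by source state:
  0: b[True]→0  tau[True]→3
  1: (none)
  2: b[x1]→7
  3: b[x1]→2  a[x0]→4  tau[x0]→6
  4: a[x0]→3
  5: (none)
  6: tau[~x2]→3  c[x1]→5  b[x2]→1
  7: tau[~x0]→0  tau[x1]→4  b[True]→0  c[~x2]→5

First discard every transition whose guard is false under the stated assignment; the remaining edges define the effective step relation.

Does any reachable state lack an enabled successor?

Reachable = {0,3}
  0: b→0  tau→3  [deg 2]
  3: ∅  [deadlock]
witness 3: tau

Answer: DEADLOCK at state 3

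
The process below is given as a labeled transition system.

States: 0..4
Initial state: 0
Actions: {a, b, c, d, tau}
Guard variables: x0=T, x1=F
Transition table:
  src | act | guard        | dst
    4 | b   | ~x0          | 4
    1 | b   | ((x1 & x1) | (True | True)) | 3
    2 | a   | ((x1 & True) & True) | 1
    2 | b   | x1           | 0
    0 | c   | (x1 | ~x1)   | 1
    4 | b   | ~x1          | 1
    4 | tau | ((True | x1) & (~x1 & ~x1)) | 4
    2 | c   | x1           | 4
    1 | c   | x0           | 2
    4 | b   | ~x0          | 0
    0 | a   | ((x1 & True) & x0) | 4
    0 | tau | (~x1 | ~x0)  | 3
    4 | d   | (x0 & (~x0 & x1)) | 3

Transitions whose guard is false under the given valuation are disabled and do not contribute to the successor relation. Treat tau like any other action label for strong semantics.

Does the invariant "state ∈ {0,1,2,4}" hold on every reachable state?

Allowed set {0,1,2,4}
Reachable = {0,1,2,3}
  0: ✓
  1: ✓
  2: ✓
  3: ✗ unsafe
witness against invariant: tau → 3

Answer: INVARIANT VIOLATED at state 3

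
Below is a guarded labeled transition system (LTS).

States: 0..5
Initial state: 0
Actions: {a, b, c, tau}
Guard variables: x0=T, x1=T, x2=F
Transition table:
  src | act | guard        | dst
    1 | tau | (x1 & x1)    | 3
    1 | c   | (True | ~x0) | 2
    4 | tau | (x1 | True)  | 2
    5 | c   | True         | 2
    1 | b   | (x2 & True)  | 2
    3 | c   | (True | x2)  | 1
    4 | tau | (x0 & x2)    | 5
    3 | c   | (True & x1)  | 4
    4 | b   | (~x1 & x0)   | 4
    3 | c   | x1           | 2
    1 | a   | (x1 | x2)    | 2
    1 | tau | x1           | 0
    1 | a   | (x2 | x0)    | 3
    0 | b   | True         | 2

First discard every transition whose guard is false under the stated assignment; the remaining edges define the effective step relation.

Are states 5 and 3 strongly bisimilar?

Answer: NOT BISIMILAR

Analysis:
Compute ~ classes (split until stable):
  π0 = {{0,1,2,3,4,5}}
  π1 = {{0},{1},{2},{3,5},{4}}
  π2 = {{0},{1},{2},{3},{4},{5}}
6 equivalence class(es) (converged in 3)
[5]={5}  [3]={3}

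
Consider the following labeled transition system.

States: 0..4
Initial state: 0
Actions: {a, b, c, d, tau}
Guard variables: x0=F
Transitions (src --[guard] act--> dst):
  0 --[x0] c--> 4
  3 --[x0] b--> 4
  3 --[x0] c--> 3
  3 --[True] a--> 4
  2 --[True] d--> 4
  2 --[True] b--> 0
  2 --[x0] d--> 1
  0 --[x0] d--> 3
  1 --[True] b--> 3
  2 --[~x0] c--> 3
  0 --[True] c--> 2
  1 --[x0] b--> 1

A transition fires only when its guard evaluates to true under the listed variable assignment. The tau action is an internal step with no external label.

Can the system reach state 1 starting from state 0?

Guard filter leaves 6 enabled edge(s).
L0 = {0}
L1 = {2}  total {0,2}
L2 = {3,4}  total {0,2,3,4}
Reach set: {0,2,3,4}

Answer: UNREACHABLE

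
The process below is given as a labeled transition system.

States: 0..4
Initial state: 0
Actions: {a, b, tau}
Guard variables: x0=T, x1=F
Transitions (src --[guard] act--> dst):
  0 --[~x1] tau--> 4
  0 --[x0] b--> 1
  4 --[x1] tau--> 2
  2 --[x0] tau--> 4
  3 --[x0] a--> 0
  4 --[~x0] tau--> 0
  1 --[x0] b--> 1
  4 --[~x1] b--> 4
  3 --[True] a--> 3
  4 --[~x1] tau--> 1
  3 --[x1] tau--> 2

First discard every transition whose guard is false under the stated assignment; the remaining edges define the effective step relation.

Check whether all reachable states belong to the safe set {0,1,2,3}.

Answer: INVARIANT VIOLATED at state 4

Trace:
Inv-set: {0,1,2,3}
R = {0,1,4}
  0: safe
  1: safe
  4: outside
counterexample path to 4: tau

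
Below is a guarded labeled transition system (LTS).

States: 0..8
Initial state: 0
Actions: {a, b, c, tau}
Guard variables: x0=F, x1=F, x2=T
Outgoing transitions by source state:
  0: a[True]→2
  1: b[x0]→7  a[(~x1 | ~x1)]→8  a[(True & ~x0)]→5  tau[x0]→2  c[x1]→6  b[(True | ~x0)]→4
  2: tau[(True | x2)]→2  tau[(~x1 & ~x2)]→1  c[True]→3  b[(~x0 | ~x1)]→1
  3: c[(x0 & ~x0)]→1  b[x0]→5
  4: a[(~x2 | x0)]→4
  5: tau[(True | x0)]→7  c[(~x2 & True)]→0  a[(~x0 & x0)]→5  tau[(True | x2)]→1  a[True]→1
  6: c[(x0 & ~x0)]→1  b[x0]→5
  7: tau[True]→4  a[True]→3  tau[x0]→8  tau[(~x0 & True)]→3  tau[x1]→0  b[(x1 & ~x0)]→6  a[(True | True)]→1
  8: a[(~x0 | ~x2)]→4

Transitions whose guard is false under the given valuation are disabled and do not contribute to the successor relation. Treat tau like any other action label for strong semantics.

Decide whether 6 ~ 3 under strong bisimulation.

Answer: BISIMILAR

Working:
Bisimulation quotient by refinement:
  round 0: {{0,1,2,3,4,5,6,7,8}}
  round 1: {{0,8},{1},{2},{3,4,6},{5,7}}
  round 2: {{0},{1},{2},{3,4,6},{5},{7},{8}}
Fixed point at round 3; 7 class(es).
6∈{3,4,6}, 3∈{3,4,6}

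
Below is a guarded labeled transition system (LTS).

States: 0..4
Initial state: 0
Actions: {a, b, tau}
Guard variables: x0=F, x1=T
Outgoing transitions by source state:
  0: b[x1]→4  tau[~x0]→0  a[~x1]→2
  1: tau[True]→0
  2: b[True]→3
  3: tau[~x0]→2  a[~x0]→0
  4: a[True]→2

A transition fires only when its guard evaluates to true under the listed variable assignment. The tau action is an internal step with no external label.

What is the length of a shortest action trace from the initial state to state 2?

Layered search for 2:
  L0 = {0}
  L1 = {4}
  L2 = {2}
depth(2)=2, e.g. b·a

Answer: 2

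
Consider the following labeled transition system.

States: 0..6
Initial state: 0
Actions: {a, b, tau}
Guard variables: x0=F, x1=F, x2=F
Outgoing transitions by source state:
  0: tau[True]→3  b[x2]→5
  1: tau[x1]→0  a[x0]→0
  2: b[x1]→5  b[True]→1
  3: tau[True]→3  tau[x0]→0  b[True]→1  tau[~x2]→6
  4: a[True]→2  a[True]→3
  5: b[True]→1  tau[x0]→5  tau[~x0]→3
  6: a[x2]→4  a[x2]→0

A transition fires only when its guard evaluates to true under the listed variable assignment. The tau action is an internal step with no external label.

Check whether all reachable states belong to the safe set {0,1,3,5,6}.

Answer: INVARIANT HOLDS

Trace:
Allowed set {0,1,3,5,6}
R = {0,1,3,6}
  0: safe
  1: safe
  3: safe
  6: safe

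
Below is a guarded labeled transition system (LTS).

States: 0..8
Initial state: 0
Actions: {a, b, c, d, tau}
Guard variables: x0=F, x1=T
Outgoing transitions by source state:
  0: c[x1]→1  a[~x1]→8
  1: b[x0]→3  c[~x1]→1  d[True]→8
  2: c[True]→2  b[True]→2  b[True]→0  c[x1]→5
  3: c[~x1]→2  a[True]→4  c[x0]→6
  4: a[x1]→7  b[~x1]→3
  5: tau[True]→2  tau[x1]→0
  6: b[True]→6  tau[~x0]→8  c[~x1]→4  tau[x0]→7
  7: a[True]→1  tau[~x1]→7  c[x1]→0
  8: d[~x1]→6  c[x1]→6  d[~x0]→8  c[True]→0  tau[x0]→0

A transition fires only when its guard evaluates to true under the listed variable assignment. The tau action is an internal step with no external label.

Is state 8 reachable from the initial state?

After dropping false guards: 17 live edges.
Layer 0: {0}
Layer 1: {1}  cumulative {0,1}
Layer 2: {8}  cumulative {0,1,8}
Layer 3: {6}  cumulative {0,1,6,8}
Reachable = {0,1,6,8}
trace reaching 8: c·d

Answer: REACHABLE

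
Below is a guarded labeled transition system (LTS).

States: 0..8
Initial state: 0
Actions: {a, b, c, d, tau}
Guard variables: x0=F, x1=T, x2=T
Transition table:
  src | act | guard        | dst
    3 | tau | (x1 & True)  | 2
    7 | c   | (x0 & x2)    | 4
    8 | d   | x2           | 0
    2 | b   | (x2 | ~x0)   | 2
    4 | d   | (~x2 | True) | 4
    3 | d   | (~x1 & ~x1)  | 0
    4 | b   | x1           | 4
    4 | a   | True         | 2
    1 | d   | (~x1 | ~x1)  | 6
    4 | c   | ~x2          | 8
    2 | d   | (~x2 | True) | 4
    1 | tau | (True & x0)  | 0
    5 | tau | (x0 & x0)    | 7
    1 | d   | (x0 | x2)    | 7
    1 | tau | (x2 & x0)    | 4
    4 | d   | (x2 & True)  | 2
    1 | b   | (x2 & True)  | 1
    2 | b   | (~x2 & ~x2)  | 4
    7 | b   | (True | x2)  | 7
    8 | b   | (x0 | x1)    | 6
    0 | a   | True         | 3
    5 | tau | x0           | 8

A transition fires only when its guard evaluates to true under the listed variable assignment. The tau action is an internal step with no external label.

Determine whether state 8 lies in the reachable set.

After dropping false guards: 13 live edges.
Layer 0: {0}
Layer 1: {3}  total {0,3}
Layer 2: {2}  total {0,2,3}
Layer 3: {4}  total {0,2,3,4}
R = {0,2,3,4}

Answer: UNREACHABLE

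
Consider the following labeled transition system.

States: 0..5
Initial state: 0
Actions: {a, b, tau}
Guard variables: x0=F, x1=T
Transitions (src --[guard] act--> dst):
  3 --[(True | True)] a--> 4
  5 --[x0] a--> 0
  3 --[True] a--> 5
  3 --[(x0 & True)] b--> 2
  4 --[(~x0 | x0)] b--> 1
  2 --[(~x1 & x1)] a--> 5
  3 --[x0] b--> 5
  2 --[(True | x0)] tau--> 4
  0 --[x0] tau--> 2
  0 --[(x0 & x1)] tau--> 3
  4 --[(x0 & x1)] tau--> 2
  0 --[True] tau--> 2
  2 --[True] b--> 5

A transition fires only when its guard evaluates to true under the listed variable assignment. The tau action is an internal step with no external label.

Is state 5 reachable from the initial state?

After dropping false guards: 6 live edges.
depth 0: {0}
depth 1: {2}  cumulative {0,2}
depth 2: {4,5}  cumulative {0,2,4,5}
depth 3: {1}  cumulative {0,1,2,4,5}
R = {0,1,2,4,5}
witness 5: tau·b

Answer: REACHABLE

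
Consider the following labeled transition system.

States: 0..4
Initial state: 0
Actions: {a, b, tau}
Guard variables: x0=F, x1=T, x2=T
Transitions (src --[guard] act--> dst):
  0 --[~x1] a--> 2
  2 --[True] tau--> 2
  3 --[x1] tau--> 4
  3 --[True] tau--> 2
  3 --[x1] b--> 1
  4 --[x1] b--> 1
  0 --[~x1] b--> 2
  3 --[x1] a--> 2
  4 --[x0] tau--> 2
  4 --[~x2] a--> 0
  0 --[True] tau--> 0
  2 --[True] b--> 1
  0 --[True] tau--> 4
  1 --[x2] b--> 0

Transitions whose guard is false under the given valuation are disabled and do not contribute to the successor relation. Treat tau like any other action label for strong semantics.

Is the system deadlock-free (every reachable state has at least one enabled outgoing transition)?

Answer: DEADLOCK-FREE

Trace:
R = {0,1,4}
  0: tau→0  tau→4  [2 out]
  1: b→0  [1 out]
  4: b→1  [1 out]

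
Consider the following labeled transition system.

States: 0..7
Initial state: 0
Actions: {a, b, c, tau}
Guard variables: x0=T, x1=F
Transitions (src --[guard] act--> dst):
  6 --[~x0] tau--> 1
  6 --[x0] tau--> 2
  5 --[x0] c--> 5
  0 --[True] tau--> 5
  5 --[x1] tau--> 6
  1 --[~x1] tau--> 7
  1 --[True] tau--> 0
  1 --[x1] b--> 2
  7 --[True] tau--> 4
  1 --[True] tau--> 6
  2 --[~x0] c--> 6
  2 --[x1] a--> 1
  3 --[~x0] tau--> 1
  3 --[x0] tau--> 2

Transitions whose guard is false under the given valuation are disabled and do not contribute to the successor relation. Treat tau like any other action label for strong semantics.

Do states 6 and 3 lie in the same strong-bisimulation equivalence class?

Answer: BISIMILAR

Trace:
Compute ~ classes (split until stable):
  P[0] = {{0,1,2,3,4,5,6,7}}
  P[1] = {{0,1,3,6,7},{2,4},{5}}
  P[2] = {{0},{1},{2,4},{3,6,7},{5}}
Fixed point at round 3; 5 class(es).
class of 6: {3,6,7}; class of 3: {3,6,7}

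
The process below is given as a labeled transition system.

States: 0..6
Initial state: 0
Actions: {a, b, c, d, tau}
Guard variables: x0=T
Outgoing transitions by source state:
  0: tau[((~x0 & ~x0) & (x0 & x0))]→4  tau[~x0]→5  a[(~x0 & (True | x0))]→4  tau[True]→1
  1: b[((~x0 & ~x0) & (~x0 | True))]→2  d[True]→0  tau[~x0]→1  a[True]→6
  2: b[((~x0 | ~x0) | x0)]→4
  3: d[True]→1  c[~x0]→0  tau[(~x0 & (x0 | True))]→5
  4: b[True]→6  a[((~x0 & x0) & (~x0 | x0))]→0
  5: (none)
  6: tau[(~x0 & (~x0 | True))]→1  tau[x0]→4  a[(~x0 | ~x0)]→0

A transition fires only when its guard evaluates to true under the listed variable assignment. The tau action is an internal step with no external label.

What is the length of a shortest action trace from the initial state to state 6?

Layered search for 6:
  L0 = {0}
  L1 = {1}
  L2 = {6}
6 enters at depth 2; path tau·a

Answer: 2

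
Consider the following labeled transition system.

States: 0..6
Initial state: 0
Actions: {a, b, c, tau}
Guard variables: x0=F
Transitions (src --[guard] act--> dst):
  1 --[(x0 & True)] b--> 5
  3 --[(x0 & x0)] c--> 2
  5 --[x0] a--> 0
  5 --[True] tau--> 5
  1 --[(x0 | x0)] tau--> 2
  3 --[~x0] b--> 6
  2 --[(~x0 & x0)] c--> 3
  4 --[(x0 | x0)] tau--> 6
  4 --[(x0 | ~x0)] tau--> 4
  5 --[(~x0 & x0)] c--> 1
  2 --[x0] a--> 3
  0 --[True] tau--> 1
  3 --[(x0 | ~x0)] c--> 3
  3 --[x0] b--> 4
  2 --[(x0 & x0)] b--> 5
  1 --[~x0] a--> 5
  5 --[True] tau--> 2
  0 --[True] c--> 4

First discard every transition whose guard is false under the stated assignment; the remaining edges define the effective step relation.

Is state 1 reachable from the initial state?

Answer: REACHABLE

Trace:
Guard filter leaves 8 enabled edge(s).
L0 = {0}
L1 = {1,4}  cumulative {0,1,4}
L2 = {5}  cumulative {0,1,4,5}
L3 = {2}  cumulative {0,1,2,4,5}
R = {0,1,2,4,5}
witness 1: tau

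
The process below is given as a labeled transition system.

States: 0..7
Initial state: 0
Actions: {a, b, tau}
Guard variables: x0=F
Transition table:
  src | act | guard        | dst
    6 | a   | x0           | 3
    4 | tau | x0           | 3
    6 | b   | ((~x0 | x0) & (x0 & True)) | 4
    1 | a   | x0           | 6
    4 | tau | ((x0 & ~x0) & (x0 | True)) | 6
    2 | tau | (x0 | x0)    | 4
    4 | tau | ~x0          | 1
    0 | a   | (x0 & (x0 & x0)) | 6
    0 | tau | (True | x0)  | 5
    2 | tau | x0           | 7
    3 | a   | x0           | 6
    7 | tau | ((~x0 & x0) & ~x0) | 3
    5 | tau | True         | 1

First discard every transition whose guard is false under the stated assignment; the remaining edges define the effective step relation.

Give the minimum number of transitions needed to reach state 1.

Answer: 2

Working:
BFS to 1:
  Layer 0: {0}
  Layer 1: {5}
  Layer 2: {1}
depth(1)=2, e.g. tau·tau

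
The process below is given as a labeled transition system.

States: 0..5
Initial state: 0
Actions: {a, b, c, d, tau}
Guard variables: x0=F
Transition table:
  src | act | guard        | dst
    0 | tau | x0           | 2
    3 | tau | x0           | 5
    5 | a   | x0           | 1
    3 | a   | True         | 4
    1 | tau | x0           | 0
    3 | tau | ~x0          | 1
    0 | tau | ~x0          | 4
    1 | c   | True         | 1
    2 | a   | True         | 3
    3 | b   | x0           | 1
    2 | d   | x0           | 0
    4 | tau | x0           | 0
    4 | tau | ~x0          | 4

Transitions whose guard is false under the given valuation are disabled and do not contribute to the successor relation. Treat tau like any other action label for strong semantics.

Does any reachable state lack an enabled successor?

Reach set: {0,4}
  0: tau→4  [1 exit(s)]
  4: tau→4  [1 exit(s)]

Answer: DEADLOCK-FREE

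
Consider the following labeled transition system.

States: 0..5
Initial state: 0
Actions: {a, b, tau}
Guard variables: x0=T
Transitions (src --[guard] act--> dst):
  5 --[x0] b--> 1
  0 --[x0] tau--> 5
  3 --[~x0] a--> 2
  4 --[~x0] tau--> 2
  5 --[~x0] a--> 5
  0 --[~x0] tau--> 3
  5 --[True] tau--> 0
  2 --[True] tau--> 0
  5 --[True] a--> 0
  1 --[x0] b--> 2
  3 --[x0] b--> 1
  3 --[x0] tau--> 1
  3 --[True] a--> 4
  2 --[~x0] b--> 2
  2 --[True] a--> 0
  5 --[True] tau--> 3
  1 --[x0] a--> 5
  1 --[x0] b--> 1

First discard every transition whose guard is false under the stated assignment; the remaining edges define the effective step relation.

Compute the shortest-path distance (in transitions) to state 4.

BFS to 4:
  depth 0: {0}
  depth 1: {5}
  depth 2: {1,3}
  depth 3: {2,4}
depth(4)=3, e.g. tau·tau·a

Answer: 3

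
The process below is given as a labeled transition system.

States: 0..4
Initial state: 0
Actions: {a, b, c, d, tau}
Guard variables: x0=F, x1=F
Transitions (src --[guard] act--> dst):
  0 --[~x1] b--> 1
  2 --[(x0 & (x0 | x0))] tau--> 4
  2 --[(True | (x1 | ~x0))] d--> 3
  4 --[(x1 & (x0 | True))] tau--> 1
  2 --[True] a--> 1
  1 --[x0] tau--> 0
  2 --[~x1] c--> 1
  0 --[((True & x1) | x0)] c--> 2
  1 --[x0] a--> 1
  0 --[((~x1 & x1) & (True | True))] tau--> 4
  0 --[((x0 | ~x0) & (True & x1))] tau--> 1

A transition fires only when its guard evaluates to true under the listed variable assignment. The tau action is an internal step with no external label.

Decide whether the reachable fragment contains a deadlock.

Reachable = {0,1}
  0: b→1  [1 exit(s)]
  1: ∅  [deadlock]
witness 1: b

Answer: DEADLOCK at state 1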